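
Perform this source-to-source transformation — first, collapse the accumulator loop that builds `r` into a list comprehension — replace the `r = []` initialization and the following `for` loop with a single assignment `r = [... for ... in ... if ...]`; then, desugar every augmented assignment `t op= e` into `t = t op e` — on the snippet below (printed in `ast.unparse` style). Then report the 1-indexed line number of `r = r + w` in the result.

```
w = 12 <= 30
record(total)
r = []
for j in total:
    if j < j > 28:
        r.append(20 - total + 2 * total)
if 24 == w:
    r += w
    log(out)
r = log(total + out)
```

5

Transformed code:
w = 12 <= 30
record(total)
r = [20 - total + 2 * total for j in total if j < j > 28]
if 24 == w:
    r = r + w
    log(out)
r = log(total + out)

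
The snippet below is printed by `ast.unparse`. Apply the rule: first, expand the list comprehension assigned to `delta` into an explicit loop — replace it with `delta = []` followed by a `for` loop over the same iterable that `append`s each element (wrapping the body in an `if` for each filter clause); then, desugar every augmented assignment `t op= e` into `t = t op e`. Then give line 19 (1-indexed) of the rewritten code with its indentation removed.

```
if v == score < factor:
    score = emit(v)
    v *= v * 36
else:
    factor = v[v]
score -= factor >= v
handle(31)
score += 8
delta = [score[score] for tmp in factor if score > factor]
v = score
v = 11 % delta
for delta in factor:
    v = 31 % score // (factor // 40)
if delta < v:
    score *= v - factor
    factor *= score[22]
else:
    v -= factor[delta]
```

Transformed code:
if v == score < factor:
    score = emit(v)
    v = v * (v * 36)
else:
    factor = v[v]
score = score - (factor >= v)
handle(31)
score = score + 8
delta = []
for tmp in factor:
    if score > factor:
        delta.append(score[score])
v = score
v = 11 % delta
for delta in factor:
    v = 31 % score // (factor // 40)
if delta < v:
    score = score * (v - factor)
    factor = factor * score[22]
else:
    v = v - factor[delta]

factor = factor * score[22]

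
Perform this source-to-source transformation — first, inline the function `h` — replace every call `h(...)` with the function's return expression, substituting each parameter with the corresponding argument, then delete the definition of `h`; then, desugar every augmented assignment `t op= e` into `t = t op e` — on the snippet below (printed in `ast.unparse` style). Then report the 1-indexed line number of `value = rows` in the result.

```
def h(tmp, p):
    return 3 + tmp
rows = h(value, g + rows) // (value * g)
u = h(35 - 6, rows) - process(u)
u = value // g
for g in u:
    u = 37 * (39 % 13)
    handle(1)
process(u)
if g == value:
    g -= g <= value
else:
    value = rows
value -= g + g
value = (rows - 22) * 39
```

11

Transformed code:
rows = (3 + value) // (value * g)
u = 3 + (35 - 6) - process(u)
u = value // g
for g in u:
    u = 37 * (39 % 13)
    handle(1)
process(u)
if g == value:
    g = g - (g <= value)
else:
    value = rows
value = value - (g + g)
value = (rows - 22) * 39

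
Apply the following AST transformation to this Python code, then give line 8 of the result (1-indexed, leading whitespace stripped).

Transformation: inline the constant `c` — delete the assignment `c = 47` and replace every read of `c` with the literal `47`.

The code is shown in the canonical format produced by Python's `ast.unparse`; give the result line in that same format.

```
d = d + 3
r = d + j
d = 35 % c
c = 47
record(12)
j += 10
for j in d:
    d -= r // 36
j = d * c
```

j = d * 47

Transformed code:
d = d + 3
r = d + j
d = 35 % 47
record(12)
j += 10
for j in d:
    d -= r // 36
j = d * 47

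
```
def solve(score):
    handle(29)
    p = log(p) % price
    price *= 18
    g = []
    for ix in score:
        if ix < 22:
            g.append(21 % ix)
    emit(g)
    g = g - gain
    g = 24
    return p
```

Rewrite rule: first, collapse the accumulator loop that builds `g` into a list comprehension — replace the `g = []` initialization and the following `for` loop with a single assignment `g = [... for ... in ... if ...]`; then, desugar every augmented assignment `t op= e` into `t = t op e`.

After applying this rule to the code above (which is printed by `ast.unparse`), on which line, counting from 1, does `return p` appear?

9

Transformed code:
def solve(score):
    handle(29)
    p = log(p) % price
    price = price * 18
    g = [21 % ix for ix in score if ix < 22]
    emit(g)
    g = g - gain
    g = 24
    return p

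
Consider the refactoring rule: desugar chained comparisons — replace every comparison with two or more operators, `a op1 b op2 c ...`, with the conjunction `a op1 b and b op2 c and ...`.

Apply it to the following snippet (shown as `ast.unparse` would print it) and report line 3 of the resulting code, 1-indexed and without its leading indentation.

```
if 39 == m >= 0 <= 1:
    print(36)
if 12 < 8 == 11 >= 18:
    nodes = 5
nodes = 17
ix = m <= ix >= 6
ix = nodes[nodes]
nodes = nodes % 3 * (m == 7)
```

if 12 < 8 and 8 == 11 and (11 >= 18):

Transformed code:
if 39 == m and m >= 0 and (0 <= 1):
    print(36)
if 12 < 8 and 8 == 11 and (11 >= 18):
    nodes = 5
nodes = 17
ix = m <= ix and ix >= 6
ix = nodes[nodes]
nodes = nodes % 3 * (m == 7)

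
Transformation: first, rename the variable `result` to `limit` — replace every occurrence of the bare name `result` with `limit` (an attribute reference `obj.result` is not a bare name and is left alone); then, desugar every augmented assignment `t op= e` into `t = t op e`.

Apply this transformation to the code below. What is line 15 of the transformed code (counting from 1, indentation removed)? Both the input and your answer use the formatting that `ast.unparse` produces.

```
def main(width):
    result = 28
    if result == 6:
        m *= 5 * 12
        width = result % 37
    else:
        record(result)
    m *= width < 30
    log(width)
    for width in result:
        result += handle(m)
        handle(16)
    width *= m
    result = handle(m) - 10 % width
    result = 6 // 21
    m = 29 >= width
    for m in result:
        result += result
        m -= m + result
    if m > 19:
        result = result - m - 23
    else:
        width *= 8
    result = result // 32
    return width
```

limit = 6 // 21

Transformed code:
def main(width):
    limit = 28
    if limit == 6:
        m = m * (5 * 12)
        width = limit % 37
    else:
        record(limit)
    m = m * (width < 30)
    log(width)
    for width in limit:
        limit = limit + handle(m)
        handle(16)
    width = width * m
    limit = handle(m) - 10 % width
    limit = 6 // 21
    m = 29 >= width
    for m in limit:
        limit = limit + limit
        m = m - (m + limit)
    if m > 19:
        limit = limit - m - 23
    else:
        width = width * 8
    limit = limit // 32
    return width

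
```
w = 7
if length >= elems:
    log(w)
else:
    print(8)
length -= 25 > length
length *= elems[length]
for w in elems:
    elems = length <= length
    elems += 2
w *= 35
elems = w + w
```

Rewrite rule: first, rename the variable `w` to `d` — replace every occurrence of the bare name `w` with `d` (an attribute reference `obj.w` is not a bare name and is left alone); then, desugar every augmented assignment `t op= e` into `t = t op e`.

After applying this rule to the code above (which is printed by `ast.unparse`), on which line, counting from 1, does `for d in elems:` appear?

8

Transformed code:
d = 7
if length >= elems:
    log(d)
else:
    print(8)
length = length - (25 > length)
length = length * elems[length]
for d in elems:
    elems = length <= length
    elems = elems + 2
d = d * 35
elems = d + d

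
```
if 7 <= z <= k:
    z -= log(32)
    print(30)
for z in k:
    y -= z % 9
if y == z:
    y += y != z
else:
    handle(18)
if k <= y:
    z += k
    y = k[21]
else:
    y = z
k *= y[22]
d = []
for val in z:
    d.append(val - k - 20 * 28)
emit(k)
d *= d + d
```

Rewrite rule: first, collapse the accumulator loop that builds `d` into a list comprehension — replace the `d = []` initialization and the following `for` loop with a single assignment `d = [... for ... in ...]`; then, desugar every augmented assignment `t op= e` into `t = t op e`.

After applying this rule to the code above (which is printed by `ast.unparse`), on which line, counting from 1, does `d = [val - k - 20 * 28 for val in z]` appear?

16

Transformed code:
if 7 <= z <= k:
    z = z - log(32)
    print(30)
for z in k:
    y = y - z % 9
if y == z:
    y = y + (y != z)
else:
    handle(18)
if k <= y:
    z = z + k
    y = k[21]
else:
    y = z
k = k * y[22]
d = [val - k - 20 * 28 for val in z]
emit(k)
d = d * (d + d)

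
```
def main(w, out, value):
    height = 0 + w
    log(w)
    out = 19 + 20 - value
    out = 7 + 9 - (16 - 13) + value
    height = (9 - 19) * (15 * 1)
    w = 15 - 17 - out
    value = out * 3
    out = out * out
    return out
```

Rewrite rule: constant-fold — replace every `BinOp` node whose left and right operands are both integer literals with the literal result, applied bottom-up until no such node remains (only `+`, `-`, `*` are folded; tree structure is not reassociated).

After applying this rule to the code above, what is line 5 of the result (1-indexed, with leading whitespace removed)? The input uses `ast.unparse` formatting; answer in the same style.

out = 13 + value

Transformed code:
def main(w, out, value):
    height = 0 + w
    log(w)
    out = 39 - value
    out = 13 + value
    height = -150
    w = -2 - out
    value = out * 3
    out = out * out
    return out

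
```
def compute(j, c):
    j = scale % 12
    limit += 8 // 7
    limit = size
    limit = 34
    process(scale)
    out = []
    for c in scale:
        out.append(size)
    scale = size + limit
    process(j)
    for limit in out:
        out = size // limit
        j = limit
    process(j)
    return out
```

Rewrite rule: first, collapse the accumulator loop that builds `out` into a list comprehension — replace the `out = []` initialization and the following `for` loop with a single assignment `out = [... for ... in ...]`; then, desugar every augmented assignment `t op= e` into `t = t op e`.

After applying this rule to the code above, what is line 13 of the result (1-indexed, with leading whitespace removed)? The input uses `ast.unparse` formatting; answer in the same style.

process(j)

Transformed code:
def compute(j, c):
    j = scale % 12
    limit = limit + 8 // 7
    limit = size
    limit = 34
    process(scale)
    out = [size for c in scale]
    scale = size + limit
    process(j)
    for limit in out:
        out = size // limit
        j = limit
    process(j)
    return out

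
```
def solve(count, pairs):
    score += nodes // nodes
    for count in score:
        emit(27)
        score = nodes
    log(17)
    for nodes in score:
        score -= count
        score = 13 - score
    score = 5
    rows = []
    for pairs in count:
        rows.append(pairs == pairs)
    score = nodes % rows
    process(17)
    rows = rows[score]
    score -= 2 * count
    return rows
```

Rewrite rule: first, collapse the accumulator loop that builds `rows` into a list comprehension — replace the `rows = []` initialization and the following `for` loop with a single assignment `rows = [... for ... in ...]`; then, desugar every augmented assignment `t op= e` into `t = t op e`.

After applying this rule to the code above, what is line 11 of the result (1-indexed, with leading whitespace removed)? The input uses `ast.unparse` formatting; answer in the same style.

rows = [pairs == pairs for pairs in count]

Transformed code:
def solve(count, pairs):
    score = score + nodes // nodes
    for count in score:
        emit(27)
        score = nodes
    log(17)
    for nodes in score:
        score = score - count
        score = 13 - score
    score = 5
    rows = [pairs == pairs for pairs in count]
    score = nodes % rows
    process(17)
    rows = rows[score]
    score = score - 2 * count
    return rows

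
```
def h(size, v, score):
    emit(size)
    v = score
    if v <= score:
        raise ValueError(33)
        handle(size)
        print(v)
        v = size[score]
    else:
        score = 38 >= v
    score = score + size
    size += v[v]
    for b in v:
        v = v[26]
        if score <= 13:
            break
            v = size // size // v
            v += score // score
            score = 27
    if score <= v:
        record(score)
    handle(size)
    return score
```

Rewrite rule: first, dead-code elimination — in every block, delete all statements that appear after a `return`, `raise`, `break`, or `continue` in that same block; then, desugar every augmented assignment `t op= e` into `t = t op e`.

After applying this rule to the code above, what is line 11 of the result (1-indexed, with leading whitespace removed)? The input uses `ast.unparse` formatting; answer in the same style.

v = v[26]

Transformed code:
def h(size, v, score):
    emit(size)
    v = score
    if v <= score:
        raise ValueError(33)
    else:
        score = 38 >= v
    score = score + size
    size = size + v[v]
    for b in v:
        v = v[26]
        if score <= 13:
            break
    if score <= v:
        record(score)
    handle(size)
    return score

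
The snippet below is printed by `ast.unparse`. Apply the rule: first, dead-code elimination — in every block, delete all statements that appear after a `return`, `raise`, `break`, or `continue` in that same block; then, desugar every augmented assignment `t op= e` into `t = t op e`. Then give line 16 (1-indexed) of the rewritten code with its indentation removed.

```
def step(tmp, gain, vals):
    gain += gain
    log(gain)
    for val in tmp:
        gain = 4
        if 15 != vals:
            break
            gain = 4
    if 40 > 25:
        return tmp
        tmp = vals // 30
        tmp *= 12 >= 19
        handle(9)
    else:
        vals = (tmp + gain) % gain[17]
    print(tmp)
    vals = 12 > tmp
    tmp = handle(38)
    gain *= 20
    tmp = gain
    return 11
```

Transformed code:
def step(tmp, gain, vals):
    gain = gain + gain
    log(gain)
    for val in tmp:
        gain = 4
        if 15 != vals:
            break
    if 40 > 25:
        return tmp
    else:
        vals = (tmp + gain) % gain[17]
    print(tmp)
    vals = 12 > tmp
    tmp = handle(38)
    gain = gain * 20
    tmp = gain
    return 11

tmp = gain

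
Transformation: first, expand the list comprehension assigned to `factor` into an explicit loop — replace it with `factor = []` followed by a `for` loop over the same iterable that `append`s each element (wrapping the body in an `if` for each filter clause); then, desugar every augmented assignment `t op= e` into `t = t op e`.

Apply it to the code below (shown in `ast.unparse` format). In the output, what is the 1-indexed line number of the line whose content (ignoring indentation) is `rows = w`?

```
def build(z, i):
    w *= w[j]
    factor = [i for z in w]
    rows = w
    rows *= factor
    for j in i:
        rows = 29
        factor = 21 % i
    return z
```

Transformed code:
def build(z, i):
    w = w * w[j]
    factor = []
    for z in w:
        factor.append(i)
    rows = w
    rows = rows * factor
    for j in i:
        rows = 29
        factor = 21 % i
    return z

6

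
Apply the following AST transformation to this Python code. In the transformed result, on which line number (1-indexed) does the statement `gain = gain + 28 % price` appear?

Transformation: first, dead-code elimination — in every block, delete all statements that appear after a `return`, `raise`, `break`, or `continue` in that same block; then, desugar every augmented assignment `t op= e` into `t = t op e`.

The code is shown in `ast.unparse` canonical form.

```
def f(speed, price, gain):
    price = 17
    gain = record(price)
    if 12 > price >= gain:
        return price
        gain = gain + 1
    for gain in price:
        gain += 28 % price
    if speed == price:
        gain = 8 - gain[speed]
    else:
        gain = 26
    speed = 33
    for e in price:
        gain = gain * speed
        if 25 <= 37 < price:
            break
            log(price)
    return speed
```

Transformed code:
def f(speed, price, gain):
    price = 17
    gain = record(price)
    if 12 > price >= gain:
        return price
    for gain in price:
        gain = gain + 28 % price
    if speed == price:
        gain = 8 - gain[speed]
    else:
        gain = 26
    speed = 33
    for e in price:
        gain = gain * speed
        if 25 <= 37 < price:
            break
    return speed

7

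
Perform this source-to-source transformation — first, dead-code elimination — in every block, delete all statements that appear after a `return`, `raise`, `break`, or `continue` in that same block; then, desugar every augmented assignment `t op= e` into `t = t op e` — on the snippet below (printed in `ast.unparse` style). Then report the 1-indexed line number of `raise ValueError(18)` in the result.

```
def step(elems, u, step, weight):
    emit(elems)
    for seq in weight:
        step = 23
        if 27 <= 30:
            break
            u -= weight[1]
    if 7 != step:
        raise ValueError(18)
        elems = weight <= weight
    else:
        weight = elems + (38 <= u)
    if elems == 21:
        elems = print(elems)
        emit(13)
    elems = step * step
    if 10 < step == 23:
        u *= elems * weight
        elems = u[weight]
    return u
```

8

Transformed code:
def step(elems, u, step, weight):
    emit(elems)
    for seq in weight:
        step = 23
        if 27 <= 30:
            break
    if 7 != step:
        raise ValueError(18)
    else:
        weight = elems + (38 <= u)
    if elems == 21:
        elems = print(elems)
        emit(13)
    elems = step * step
    if 10 < step == 23:
        u = u * (elems * weight)
        elems = u[weight]
    return u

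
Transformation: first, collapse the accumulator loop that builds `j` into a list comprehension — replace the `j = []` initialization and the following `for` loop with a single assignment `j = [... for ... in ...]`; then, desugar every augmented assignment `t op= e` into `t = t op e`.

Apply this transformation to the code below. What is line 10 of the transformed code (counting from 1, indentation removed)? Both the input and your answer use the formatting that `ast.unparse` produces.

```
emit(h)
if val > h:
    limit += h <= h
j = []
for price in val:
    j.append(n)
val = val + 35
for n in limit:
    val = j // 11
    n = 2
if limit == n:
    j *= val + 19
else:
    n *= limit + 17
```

j = j * (val + 19)

Transformed code:
emit(h)
if val > h:
    limit = limit + (h <= h)
j = [n for price in val]
val = val + 35
for n in limit:
    val = j // 11
    n = 2
if limit == n:
    j = j * (val + 19)
else:
    n = n * (limit + 17)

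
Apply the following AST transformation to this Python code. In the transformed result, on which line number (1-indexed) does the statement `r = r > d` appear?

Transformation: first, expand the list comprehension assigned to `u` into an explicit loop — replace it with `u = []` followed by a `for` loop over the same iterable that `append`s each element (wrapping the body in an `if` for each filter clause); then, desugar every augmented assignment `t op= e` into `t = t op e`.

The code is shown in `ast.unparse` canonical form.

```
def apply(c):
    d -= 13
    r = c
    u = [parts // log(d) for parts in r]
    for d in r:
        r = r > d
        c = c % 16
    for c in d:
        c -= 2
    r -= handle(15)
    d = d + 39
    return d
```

8

Transformed code:
def apply(c):
    d = d - 13
    r = c
    u = []
    for parts in r:
        u.append(parts // log(d))
    for d in r:
        r = r > d
        c = c % 16
    for c in d:
        c = c - 2
    r = r - handle(15)
    d = d + 39
    return d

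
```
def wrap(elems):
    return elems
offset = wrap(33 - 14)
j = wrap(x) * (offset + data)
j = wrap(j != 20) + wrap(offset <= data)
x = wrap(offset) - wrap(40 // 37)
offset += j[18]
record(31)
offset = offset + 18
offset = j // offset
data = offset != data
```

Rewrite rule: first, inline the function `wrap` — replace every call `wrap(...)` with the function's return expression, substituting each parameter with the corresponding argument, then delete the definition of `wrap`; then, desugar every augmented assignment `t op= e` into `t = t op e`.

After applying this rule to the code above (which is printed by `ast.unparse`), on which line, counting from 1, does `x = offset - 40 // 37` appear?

Transformed code:
offset = 33 - 14
j = x * (offset + data)
j = (j != 20) + (offset <= data)
x = offset - 40 // 37
offset = offset + j[18]
record(31)
offset = offset + 18
offset = j // offset
data = offset != data

4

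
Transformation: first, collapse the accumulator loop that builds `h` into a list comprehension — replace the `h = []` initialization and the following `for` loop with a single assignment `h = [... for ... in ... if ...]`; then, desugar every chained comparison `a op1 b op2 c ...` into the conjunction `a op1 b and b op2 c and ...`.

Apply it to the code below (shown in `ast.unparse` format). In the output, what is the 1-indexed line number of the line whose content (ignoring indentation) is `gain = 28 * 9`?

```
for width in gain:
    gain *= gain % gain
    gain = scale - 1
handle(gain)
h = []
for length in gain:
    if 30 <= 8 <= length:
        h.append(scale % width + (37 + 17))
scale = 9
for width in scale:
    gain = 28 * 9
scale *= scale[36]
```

8

Transformed code:
for width in gain:
    gain *= gain % gain
    gain = scale - 1
handle(gain)
h = [scale % width + (37 + 17) for length in gain if 30 <= 8 and 8 <= length]
scale = 9
for width in scale:
    gain = 28 * 9
scale *= scale[36]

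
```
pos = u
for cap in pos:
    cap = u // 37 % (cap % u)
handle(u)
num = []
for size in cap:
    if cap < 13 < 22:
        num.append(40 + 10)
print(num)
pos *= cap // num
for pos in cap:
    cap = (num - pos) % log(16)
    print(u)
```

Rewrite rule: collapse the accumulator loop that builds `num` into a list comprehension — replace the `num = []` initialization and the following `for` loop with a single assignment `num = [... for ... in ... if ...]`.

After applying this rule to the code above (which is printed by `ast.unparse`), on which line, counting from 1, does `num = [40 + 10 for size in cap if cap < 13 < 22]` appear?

Transformed code:
pos = u
for cap in pos:
    cap = u // 37 % (cap % u)
handle(u)
num = [40 + 10 for size in cap if cap < 13 < 22]
print(num)
pos *= cap // num
for pos in cap:
    cap = (num - pos) % log(16)
    print(u)

5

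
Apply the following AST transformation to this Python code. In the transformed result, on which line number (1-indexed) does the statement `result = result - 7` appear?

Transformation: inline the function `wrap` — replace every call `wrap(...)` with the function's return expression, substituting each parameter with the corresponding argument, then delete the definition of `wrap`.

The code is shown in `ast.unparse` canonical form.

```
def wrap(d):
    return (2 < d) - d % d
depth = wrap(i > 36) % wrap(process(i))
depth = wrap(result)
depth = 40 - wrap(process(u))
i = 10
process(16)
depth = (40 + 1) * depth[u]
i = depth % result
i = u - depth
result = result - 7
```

Transformed code:
depth = ((2 < (i > 36)) - (i > 36) % (i > 36)) % ((2 < process(i)) - process(i) % process(i))
depth = (2 < result) - result % result
depth = 40 - ((2 < process(u)) - process(u) % process(u))
i = 10
process(16)
depth = (40 + 1) * depth[u]
i = depth % result
i = u - depth
result = result - 7

9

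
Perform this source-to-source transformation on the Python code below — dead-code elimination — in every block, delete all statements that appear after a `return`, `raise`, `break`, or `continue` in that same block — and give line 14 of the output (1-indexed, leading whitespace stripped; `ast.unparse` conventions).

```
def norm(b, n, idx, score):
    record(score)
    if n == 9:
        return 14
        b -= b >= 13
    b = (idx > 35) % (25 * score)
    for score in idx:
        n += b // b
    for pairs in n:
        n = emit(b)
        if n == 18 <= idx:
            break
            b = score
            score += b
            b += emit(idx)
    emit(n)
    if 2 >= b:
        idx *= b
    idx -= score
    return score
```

idx *= b

Transformed code:
def norm(b, n, idx, score):
    record(score)
    if n == 9:
        return 14
    b = (idx > 35) % (25 * score)
    for score in idx:
        n += b // b
    for pairs in n:
        n = emit(b)
        if n == 18 <= idx:
            break
    emit(n)
    if 2 >= b:
        idx *= b
    idx -= score
    return score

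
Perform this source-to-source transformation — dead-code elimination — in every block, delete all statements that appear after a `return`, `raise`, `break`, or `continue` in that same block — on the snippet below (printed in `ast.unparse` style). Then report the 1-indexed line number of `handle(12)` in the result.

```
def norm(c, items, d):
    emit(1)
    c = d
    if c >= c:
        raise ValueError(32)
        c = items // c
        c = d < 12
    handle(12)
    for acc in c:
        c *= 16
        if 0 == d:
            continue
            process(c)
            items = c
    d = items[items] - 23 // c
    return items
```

6

Transformed code:
def norm(c, items, d):
    emit(1)
    c = d
    if c >= c:
        raise ValueError(32)
    handle(12)
    for acc in c:
        c *= 16
        if 0 == d:
            continue
    d = items[items] - 23 // c
    return items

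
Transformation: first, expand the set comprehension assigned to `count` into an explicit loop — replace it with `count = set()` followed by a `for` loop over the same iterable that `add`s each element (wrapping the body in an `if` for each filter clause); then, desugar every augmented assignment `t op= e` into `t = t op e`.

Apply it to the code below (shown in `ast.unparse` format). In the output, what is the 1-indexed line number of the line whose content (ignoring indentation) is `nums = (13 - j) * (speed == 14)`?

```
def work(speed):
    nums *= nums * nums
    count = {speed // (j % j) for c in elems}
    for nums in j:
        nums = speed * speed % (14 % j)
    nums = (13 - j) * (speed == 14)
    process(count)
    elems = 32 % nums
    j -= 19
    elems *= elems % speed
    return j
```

8

Transformed code:
def work(speed):
    nums = nums * (nums * nums)
    count = set()
    for c in elems:
        count.add(speed // (j % j))
    for nums in j:
        nums = speed * speed % (14 % j)
    nums = (13 - j) * (speed == 14)
    process(count)
    elems = 32 % nums
    j = j - 19
    elems = elems * (elems % speed)
    return j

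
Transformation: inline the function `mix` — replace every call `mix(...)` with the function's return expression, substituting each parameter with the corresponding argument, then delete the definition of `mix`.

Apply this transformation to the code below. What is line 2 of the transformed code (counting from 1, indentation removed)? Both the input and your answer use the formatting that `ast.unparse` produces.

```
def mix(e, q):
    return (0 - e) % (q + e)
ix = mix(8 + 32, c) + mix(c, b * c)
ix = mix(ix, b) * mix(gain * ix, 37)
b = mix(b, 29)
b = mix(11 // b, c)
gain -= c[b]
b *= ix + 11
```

Transformed code:
ix = (0 - (8 + 32)) % (c + (8 + 32)) + (0 - c) % (b * c + c)
ix = (0 - ix) % (b + ix) * ((0 - gain * ix) % (37 + gain * ix))
b = (0 - b) % (29 + b)
b = (0 - 11 // b) % (c + 11 // b)
gain -= c[b]
b *= ix + 11

ix = (0 - ix) % (b + ix) * ((0 - gain * ix) % (37 + gain * ix))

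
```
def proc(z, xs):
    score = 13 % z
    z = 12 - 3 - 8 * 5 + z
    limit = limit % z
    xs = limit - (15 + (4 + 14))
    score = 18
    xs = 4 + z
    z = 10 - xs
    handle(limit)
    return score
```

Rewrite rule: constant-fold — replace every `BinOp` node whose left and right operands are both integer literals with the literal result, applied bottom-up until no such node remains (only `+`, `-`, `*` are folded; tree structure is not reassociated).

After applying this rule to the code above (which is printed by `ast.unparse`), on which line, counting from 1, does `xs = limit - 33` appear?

Transformed code:
def proc(z, xs):
    score = 13 % z
    z = -31 + z
    limit = limit % z
    xs = limit - 33
    score = 18
    xs = 4 + z
    z = 10 - xs
    handle(limit)
    return score

5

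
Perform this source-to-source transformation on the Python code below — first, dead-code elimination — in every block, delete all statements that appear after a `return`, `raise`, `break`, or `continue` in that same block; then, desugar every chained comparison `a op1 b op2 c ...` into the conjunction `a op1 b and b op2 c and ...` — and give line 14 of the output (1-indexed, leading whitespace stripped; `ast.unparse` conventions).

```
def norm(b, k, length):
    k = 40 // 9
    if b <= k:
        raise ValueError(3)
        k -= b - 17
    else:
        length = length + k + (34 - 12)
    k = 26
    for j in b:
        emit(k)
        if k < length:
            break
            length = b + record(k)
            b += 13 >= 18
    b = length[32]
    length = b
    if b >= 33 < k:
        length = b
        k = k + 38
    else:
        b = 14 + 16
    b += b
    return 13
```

if b >= 33 and 33 < k:

Transformed code:
def norm(b, k, length):
    k = 40 // 9
    if b <= k:
        raise ValueError(3)
    else:
        length = length + k + (34 - 12)
    k = 26
    for j in b:
        emit(k)
        if k < length:
            break
    b = length[32]
    length = b
    if b >= 33 and 33 < k:
        length = b
        k = k + 38
    else:
        b = 14 + 16
    b += b
    return 13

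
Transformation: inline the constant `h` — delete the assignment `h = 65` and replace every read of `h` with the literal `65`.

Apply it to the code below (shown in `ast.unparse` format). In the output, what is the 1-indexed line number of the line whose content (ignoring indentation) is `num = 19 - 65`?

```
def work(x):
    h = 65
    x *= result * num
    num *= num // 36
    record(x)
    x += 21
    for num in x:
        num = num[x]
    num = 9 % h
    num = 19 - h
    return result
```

9

Transformed code:
def work(x):
    x *= result * num
    num *= num // 36
    record(x)
    x += 21
    for num in x:
        num = num[x]
    num = 9 % 65
    num = 19 - 65
    return result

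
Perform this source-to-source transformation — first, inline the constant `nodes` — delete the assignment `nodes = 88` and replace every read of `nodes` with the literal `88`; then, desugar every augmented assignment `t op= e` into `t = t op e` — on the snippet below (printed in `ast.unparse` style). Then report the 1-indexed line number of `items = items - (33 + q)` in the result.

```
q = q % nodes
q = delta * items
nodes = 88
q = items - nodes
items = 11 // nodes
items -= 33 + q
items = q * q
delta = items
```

5

Transformed code:
q = q % 88
q = delta * items
q = items - 88
items = 11 // 88
items = items - (33 + q)
items = q * q
delta = items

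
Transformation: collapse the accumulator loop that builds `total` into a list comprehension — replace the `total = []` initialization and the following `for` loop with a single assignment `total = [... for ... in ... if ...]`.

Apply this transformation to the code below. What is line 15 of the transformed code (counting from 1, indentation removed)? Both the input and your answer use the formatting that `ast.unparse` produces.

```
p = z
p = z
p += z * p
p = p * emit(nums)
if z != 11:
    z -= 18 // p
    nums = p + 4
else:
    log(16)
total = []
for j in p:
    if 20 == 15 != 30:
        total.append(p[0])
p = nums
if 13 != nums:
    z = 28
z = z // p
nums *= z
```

Transformed code:
p = z
p = z
p += z * p
p = p * emit(nums)
if z != 11:
    z -= 18 // p
    nums = p + 4
else:
    log(16)
total = [p[0] for j in p if 20 == 15 != 30]
p = nums
if 13 != nums:
    z = 28
z = z // p
nums *= z

nums *= z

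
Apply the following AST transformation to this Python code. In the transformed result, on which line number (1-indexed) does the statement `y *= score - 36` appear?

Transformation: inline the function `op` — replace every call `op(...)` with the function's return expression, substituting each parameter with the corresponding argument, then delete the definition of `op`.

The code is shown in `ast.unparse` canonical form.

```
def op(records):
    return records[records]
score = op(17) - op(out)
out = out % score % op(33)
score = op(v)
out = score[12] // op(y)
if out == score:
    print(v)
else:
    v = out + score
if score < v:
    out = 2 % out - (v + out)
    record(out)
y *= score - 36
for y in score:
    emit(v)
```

12

Transformed code:
score = 17[17] - out[out]
out = out % score % 33[33]
score = v[v]
out = score[12] // y[y]
if out == score:
    print(v)
else:
    v = out + score
if score < v:
    out = 2 % out - (v + out)
    record(out)
y *= score - 36
for y in score:
    emit(v)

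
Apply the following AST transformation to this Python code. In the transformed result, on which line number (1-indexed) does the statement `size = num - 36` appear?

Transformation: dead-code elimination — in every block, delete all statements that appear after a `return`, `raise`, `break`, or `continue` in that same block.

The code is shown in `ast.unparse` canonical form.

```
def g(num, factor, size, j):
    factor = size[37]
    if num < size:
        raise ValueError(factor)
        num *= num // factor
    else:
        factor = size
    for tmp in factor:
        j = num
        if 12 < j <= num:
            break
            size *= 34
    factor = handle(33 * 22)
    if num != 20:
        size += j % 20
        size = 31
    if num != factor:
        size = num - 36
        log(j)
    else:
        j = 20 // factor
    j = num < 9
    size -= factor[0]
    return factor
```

Transformed code:
def g(num, factor, size, j):
    factor = size[37]
    if num < size:
        raise ValueError(factor)
    else:
        factor = size
    for tmp in factor:
        j = num
        if 12 < j <= num:
            break
    factor = handle(33 * 22)
    if num != 20:
        size += j % 20
        size = 31
    if num != factor:
        size = num - 36
        log(j)
    else:
        j = 20 // factor
    j = num < 9
    size -= factor[0]
    return factor

16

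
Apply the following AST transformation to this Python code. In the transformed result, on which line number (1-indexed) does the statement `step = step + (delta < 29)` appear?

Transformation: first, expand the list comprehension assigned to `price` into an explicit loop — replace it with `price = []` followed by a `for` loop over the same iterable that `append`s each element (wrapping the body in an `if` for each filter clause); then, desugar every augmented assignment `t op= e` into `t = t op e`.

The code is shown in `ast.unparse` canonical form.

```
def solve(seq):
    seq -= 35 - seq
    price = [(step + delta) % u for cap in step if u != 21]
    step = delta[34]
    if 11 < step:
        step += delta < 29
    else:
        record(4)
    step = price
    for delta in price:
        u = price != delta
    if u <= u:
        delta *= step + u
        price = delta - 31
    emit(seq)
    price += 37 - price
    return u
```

Transformed code:
def solve(seq):
    seq = seq - (35 - seq)
    price = []
    for cap in step:
        if u != 21:
            price.append((step + delta) % u)
    step = delta[34]
    if 11 < step:
        step = step + (delta < 29)
    else:
        record(4)
    step = price
    for delta in price:
        u = price != delta
    if u <= u:
        delta = delta * (step + u)
        price = delta - 31
    emit(seq)
    price = price + (37 - price)
    return u

9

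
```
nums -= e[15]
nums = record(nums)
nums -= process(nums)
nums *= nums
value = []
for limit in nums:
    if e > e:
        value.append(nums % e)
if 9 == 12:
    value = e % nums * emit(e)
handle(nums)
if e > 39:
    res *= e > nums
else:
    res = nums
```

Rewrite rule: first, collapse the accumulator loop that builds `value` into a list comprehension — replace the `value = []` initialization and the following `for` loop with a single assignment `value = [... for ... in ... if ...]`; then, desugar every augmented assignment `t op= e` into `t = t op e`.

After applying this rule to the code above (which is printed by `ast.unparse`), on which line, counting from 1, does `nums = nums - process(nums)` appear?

3

Transformed code:
nums = nums - e[15]
nums = record(nums)
nums = nums - process(nums)
nums = nums * nums
value = [nums % e for limit in nums if e > e]
if 9 == 12:
    value = e % nums * emit(e)
handle(nums)
if e > 39:
    res = res * (e > nums)
else:
    res = nums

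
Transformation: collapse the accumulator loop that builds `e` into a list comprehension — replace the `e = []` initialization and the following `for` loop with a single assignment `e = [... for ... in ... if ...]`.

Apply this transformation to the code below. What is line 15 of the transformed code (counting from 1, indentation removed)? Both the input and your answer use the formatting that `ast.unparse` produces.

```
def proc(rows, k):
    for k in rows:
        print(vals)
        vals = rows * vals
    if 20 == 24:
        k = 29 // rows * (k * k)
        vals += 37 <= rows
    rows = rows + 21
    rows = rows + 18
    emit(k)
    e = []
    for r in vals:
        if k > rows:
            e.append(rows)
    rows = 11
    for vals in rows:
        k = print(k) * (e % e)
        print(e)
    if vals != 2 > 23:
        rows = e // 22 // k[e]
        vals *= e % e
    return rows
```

print(e)

Transformed code:
def proc(rows, k):
    for k in rows:
        print(vals)
        vals = rows * vals
    if 20 == 24:
        k = 29 // rows * (k * k)
        vals += 37 <= rows
    rows = rows + 21
    rows = rows + 18
    emit(k)
    e = [rows for r in vals if k > rows]
    rows = 11
    for vals in rows:
        k = print(k) * (e % e)
        print(e)
    if vals != 2 > 23:
        rows = e // 22 // k[e]
        vals *= e % e
    return rows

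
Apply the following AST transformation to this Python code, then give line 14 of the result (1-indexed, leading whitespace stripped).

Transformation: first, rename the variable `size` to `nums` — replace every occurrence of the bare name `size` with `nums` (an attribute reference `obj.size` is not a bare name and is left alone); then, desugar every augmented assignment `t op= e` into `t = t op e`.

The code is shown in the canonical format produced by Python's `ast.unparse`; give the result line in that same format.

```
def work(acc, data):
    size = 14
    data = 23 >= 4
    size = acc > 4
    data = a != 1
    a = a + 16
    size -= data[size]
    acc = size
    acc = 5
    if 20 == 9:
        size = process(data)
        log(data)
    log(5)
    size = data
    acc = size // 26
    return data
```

Transformed code:
def work(acc, data):
    nums = 14
    data = 23 >= 4
    nums = acc > 4
    data = a != 1
    a = a + 16
    nums = nums - data[nums]
    acc = nums
    acc = 5
    if 20 == 9:
        nums = process(data)
        log(data)
    log(5)
    nums = data
    acc = nums // 26
    return data

nums = data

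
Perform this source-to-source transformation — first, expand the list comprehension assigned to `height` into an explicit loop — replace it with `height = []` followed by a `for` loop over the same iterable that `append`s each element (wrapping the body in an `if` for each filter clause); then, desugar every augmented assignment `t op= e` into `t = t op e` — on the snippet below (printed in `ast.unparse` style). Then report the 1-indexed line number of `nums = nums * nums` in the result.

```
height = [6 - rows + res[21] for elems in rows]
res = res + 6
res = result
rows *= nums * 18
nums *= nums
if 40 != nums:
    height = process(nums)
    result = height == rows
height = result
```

Transformed code:
height = []
for elems in rows:
    height.append(6 - rows + res[21])
res = res + 6
res = result
rows = rows * (nums * 18)
nums = nums * nums
if 40 != nums:
    height = process(nums)
    result = height == rows
height = result

7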